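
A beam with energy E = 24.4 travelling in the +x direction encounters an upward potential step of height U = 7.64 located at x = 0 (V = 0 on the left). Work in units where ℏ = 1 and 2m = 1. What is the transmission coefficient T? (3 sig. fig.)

T = 0.991

On each side the TISE gives plane waves with k = √(2m(E − V))/ℏ: k₁ = √(2·½·24.4) = 4.940, k₂ = √(2·½·16.76) = 4.094.
Continuity of ψ and ψ′ at the step yields the reflection amplitude r = (k₁ − k₂)/(k₁ + k₂) = 0.09362; thus R = |r|² = 0.008765, T = 0.9912.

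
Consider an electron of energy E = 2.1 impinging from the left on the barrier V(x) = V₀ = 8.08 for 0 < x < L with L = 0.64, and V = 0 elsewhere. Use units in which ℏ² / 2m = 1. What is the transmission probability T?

Since E < V₀ the interior solution is evanescent with decay constant κ = √(2m(V₀ − E))/ℏ = 2.445.
κL = 1.565, sinh(κL) = 2.287.
Matching ψ, ψ′ at both faces gives T = [1 + V₀² sinh²(κL) / (4E(V₀ − E))]⁻¹ = 1/7.798 = 0.128.

T = 0.128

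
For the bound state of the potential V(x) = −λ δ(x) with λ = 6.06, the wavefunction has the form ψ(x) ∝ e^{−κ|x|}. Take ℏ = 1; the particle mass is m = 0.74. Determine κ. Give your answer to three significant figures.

κ = 4.48

Integrating the TISE across x = 0 gives the cusp condition ψ'(0⁺) − ψ'(0⁻) = −(2mλ/ℏ²)ψ(0).
With ψ ∝ e^{−κ|x|} this yields −2κ = −2mλ/ℏ², so κ = mλ/ℏ² = 4.484.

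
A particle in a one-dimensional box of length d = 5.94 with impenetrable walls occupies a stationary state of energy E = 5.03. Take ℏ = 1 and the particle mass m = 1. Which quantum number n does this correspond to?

n = 6

From E_n = n²π²ℏ²/(2md²) invert to n = √(2md²E)/(πℏ).
n = (5.94/π) × √(2 × 1 × 5.03) = 5.997 → n = 6.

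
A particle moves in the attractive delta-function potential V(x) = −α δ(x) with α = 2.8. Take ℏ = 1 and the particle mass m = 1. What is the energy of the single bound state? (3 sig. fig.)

The bound state is ψ(x) = √κ e^{−κ|x|}. The derivative jump ψ'(0⁺) − ψ'(0⁻) = −(2mα/ℏ²)ψ(0) fixes κ = mα/ℏ² = 2.800.
Then E = −ℏ²κ²/(2m) = −mα²/(2ℏ²) = -3.920.

E = -3.92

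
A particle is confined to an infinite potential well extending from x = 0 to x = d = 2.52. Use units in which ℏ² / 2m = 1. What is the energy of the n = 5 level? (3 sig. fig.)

E = 38.9

Requiring ψ(0) = ψ(d) = 0 quantises k = nπ/d, hence E_n = ℏ²k²/2m = n²π²ℏ²/(2md²).
E_5 = 5² × π² / (2 × 0.5 × 2.52²) = 38.85.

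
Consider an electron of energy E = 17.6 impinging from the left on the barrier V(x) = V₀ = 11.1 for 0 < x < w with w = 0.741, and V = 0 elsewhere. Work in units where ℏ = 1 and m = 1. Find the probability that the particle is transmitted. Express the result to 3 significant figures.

T = 0.948

Above the barrier the interior wavenumber is k₂ = √(2m(E − V₀))/ℏ = 3.606, giving phase k₂w = 2.672.
Matching at both interfaces gives T⁻¹ = 1 + V₀² sin²(k₂w) / [4E(E − V₀)] = 1.055, hence T = 0.948.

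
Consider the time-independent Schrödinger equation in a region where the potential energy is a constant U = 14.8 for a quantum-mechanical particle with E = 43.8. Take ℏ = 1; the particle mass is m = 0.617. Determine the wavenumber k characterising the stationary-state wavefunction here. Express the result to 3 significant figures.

With E > U the solution is oscillatory, ψ ∝ e^{±ikx} with k = √(2m(E − U))/ℏ.
k = √(2 × 0.617 × 29) = 5.982.

k = 5.98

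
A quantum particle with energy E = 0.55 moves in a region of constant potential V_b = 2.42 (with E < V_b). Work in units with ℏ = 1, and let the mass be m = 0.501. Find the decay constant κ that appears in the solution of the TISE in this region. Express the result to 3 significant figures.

Since E < V_b the TISE in this region is ψ'' = κ²ψ with κ = √(2m(V_b − E))/ℏ.
κ = √(2 × 0.501 × 1.87) = 1.369.

κ = 1.37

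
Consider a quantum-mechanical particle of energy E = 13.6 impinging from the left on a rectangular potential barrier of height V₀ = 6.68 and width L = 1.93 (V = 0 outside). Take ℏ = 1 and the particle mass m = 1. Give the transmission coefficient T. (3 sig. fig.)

T = 0.933

E > V₀: inside the barrier k₂ = √(2m(E − V₀))/ℏ = 3.720, k₂L = 7.180.
T = [1 + V₀² sin²(k₂L) / (4E(E − V₀))]⁻¹ = 1/1.072 = 0.933.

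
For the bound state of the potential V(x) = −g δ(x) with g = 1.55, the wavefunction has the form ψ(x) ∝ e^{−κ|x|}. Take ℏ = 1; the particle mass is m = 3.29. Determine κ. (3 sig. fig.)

Integrating the TISE across x = 0 gives the cusp condition ψ'(0⁺) − ψ'(0⁻) = −(2mg/ℏ²)ψ(0).
With ψ ∝ e^{−κ|x|} this yields −2κ = −2mg/ℏ², so κ = mg/ℏ² = 5.100.

κ = 5.10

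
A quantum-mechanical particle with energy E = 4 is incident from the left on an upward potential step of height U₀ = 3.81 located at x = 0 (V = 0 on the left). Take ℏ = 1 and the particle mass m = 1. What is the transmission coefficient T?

T = 0.588

The wavenumbers are k₁ = √(2mE)/ℏ = 2.828 on the left and k₂ = √(2m(E − U₀))/ℏ = 0.6164 on the right.
Continuity of ψ and ψ′ at the step yields the reflection amplitude r = (k₁ − k₂)/(k₁ + k₂) = 0.6421; thus R = |r|² = 0.4123, T = 0.5877.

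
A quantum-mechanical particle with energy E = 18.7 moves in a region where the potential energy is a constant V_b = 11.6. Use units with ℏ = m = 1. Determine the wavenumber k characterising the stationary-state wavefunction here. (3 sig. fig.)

k = 3.77

With E > V_b the solution is oscillatory, ψ ∝ e^{±ikx} with k = √(2m(E − V_b))/ℏ.
k = √(2 × 1 × 7.1) = 3.768.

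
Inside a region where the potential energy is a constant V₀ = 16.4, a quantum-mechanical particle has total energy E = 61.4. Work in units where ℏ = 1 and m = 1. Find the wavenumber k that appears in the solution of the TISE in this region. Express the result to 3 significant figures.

With E > V₀ the solution is oscillatory, ψ ∝ e^{±ikx} with k = √(2m(E − V₀))/ℏ.
k = √(2 × 1 × 45) = 9.487.

k = 9.49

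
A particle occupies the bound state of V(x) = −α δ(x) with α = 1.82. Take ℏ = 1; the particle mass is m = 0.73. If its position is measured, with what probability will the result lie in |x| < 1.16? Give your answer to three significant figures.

The normalised bound state is ψ = √κ e^{−κ|x|} with κ = mα/ℏ² = 1.329.
P(|x| < d) = ∫_{−d}^{d} κ e^{−2κ|x|} dx = 1 − e^{−2κd} = 1 − e^{−3.082} = 0.9541.

P = 0.954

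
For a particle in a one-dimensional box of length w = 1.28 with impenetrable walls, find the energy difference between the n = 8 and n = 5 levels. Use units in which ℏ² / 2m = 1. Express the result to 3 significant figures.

ΔE = 235

E_n = n²π²ℏ²/(2mw²), so ΔE = (8² − 5²) π²ℏ²/(2mw²).
ΔE = 39 × π² / (2 × 0.5 × 1.28²) = 234.9.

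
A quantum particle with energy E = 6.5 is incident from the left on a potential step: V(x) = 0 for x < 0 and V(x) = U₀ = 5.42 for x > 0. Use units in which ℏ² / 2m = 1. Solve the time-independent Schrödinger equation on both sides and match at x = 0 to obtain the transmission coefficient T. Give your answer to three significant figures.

T = 0.823

The wavenumbers are k₁ = √(2mE)/ℏ = 2.550 on the left and k₂ = √(2m(E − U₀))/ℏ = 1.039 on the right.
Matching ψ and ψ′ at x = 0 gives r = (k₁ − k₂)/(k₁ + k₂), so R = r² = 0.1771 and T = 1 − R = 0.8229.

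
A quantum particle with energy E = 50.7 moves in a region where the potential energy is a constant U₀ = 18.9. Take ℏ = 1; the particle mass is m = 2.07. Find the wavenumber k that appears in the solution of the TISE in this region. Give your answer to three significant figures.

With E > U₀ the solution is oscillatory, ψ ∝ e^{±ikx} with k = √(2m(E − U₀))/ℏ.
k = √(2 × 2.07 × 31.8) = 11.47.

k = 11.5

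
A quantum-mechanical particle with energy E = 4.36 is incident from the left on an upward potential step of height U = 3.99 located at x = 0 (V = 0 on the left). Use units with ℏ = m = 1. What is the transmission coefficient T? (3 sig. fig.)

The wavenumbers are k₁ = √(2mE)/ℏ = 2.953 on the left and k₂ = √(2m(E − U))/ℏ = 0.8602 on the right.
Matching ψ and ψ′ at x = 0 gives r = (k₁ − k₂)/(k₁ + k₂), so R = r² = 0.3012 and T = 1 − R = 0.6988.

T = 0.699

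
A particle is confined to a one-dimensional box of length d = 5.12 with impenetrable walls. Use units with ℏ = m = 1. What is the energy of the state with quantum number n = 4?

E = 3.01

Requiring ψ(0) = ψ(d) = 0 quantises k = nπ/d, hence E_n = ℏ²k²/2m = n²π²ℏ²/(2md²).
E_4 = 4² × π² / (2 × 1 × 5.12²) = 3.012.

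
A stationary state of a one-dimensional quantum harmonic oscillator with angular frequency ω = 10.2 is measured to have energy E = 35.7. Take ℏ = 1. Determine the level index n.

Invert E_n = (n + ½)ℏω: n = E/ℏω − ½ = 3.000, so n = 3.

n = 3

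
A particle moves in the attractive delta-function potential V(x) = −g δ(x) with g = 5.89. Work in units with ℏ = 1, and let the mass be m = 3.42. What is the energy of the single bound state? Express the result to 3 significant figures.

E = -59.3

The bound state is ψ(x) = √κ e^{−κ|x|}. The derivative jump ψ'(0⁺) − ψ'(0⁻) = −(2mg/ℏ²)ψ(0) fixes κ = mg/ℏ² = 20.14.
Then E = −ℏ²κ²/(2m) = −mg²/(2ℏ²) = -59.32.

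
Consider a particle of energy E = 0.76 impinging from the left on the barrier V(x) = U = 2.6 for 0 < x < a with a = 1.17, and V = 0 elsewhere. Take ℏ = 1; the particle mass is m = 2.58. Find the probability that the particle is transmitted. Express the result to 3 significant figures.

T = 0.00244

Since E < U the interior solution is evanescent with decay constant κ = √(2m(U − E))/ℏ = 3.081.
κa = 3.605, sinh(κa) = 18.38.
The exact tunnelling result is T⁻¹ = 1 + U² sinh²(κa) / [4E(U − E)] = 409.2, so T = 0.00244.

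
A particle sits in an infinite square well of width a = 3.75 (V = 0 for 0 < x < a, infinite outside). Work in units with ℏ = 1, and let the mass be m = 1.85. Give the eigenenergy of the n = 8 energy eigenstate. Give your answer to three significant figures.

E = 12.1

The infinite-well eigenfunctions ψ_n = √(2/a) sin(nπx/a) vanish at both walls, giving E_n = n²π²ℏ²/(2ma²).
E_8 = 8² × π² / (2 × 1.85 × 3.75²) = 12.14.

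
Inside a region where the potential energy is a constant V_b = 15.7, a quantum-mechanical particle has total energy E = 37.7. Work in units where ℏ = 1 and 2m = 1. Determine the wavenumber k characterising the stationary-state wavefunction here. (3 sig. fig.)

k = 4.69

With E > V_b the solution is oscillatory, ψ ∝ e^{±ikx} with k = √(2m(E − V_b))/ℏ.
k = √(2 × 0.5 × 22) = 4.690.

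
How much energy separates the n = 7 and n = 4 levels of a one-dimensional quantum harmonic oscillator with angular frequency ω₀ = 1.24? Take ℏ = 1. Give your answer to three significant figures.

E_n = ℏω₀(n + ½), so ΔE = (7 − 4) ℏω₀ = 3 × 1.24 = 3.720.

ΔE = 3.72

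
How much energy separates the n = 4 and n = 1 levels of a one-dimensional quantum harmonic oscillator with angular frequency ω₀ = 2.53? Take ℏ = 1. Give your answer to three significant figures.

E_n = ℏω₀(n + ½), so ΔE = (4 − 1) ℏω₀ = 3 × 2.53 = 7.590.

ΔE = 7.59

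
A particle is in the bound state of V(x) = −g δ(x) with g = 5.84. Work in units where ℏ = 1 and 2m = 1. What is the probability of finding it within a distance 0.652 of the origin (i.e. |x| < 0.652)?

P = 0.978

The normalised bound state is ψ = √κ e^{−κ|x|} with κ = mg/ℏ² = 2.920.
P(|x| < d) = ∫_{−d}^{d} κ e^{−2κ|x|} dx = 1 − e^{−2κd} = 1 − e^{−3.808} = 0.9778.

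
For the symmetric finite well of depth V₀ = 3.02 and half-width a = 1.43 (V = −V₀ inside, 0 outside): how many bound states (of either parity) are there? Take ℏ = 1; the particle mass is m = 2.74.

N = 4

Define the well-strength parameter z₀ = (a/ℏ)√(2mV₀) = 1.43 × √(2·2.74·3.02) = 5.817.
The even/odd transcendental equations gain one root per π/2 in z₀, giving N = 1 + ⌊2z₀/π⌋ = 1 + ⌊3.703⌋ = 4.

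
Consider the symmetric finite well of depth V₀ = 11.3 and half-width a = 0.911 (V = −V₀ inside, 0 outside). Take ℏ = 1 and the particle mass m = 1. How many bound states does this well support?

The dimensionless depth is z₀ = a√(2mV₀)/ℏ = 0.911 × √(22.60) = 4.331.
A new bound state (alternating even/odd) appears each time z₀ passes a multiple of π/2, so N = ⌊2z₀/π⌋ + 1 = ⌊2.757⌋ + 1 = 3.

N = 3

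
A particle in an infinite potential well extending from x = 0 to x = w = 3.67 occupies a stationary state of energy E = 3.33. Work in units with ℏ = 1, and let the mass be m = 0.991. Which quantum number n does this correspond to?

From E_n = n²π²ℏ²/(2mw²) invert to n = √(2mw²E)/(πℏ).
n = (3.67/π) × √(2 × 0.991 × 3.33) = 3.001 → n = 3.

n = 3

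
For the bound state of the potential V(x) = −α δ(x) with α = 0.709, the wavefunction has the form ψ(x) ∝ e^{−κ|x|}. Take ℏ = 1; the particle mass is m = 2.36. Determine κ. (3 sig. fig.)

Integrating the TISE across x = 0 gives the cusp condition ψ'(0⁺) − ψ'(0⁻) = −(2mα/ℏ²)ψ(0).
With ψ ∝ e^{−κ|x|} this yields −2κ = −2mα/ℏ², so κ = mα/ℏ² = 1.673.

κ = 1.67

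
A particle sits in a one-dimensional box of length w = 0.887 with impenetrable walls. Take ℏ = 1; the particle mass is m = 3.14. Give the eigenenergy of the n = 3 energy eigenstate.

E = 18.0

The infinite-well eigenfunctions ψ_n = √(2/w) sin(nπx/w) vanish at both walls, giving E_n = n²π²ℏ²/(2mw²).
E_3 = 3² × π² / (2 × 3.14 × 0.887²) = 17.98.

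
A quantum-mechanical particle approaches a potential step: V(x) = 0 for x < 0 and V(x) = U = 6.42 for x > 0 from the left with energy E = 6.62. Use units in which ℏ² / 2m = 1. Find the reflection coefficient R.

R = 0.495

The wavenumbers are k₁ = √(2mE)/ℏ = 2.573 on the left and k₂ = √(2m(E − U))/ℏ = 0.4472 on the right.
Matching ψ and ψ′ at x = 0 gives r = (k₁ − k₂)/(k₁ + k₂), so R = r² = 0.4954 and T = 1 − R = 0.5046.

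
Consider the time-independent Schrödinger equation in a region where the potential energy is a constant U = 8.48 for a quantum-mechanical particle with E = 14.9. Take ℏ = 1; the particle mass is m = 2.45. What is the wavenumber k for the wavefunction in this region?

With E > U the solution is oscillatory, ψ ∝ e^{±ikx} with k = √(2m(E − U))/ℏ.
k = √(2 × 2.45 × 6.42) = 5.609.

k = 5.61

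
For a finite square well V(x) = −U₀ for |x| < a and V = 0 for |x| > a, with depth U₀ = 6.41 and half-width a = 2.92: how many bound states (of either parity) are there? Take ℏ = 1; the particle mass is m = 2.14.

Define the well-strength parameter z₀ = (a/ℏ)√(2mU₀) = 2.92 × √(2·2.14·6.41) = 15.29.
The even/odd transcendental equations gain one root per π/2 in z₀, giving N = 1 + ⌊2z₀/π⌋ = 1 + ⌊9.737⌋ = 10.

N = 10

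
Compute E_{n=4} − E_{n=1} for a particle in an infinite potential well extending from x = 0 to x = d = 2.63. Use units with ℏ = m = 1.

E_n = n²π²ℏ²/(2md²), so ΔE = (4² − 1²) π²ℏ²/(2md²).
ΔE = 15 × π² / (2 × 1 × 2.63²) = 10.70.

ΔE = 10.7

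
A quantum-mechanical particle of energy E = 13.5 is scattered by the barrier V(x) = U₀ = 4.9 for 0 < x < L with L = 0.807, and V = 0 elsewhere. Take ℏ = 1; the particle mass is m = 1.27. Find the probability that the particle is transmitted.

Above the barrier the interior wavenumber is k₂ = √(2m(E − U₀))/ℏ = 4.674, giving phase k₂L = 3.772.
Matching at both interfaces gives T⁻¹ = 1 + U₀² sin²(k₂L) / [4E(E − U₀)] = 1.018, hence T = 0.982.

T = 0.982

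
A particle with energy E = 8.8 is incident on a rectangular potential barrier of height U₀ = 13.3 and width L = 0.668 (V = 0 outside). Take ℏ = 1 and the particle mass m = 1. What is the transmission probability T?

Since E < U₀ the interior solution is evanescent with decay constant κ = √(2m(U₀ − E))/ℏ = 3.000.
κL = 2.004, sinh(κL) = 3.642.
Matching ψ, ψ′ at both faces gives T = [1 + U₀² sinh²(κL) / (4E(U₀ − E))]⁻¹ = 1/15.81 = 0.0632.

T = 0.0632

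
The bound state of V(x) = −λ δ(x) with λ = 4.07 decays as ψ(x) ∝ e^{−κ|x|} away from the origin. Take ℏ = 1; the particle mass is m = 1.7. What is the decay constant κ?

κ = 6.92

Integrate −(ℏ²/2m)ψ'' − λδ(x)ψ = Eψ from −ε to +ε: the ψ'' term gives ψ'(0⁺) − ψ'(0⁻) and the δ term gives −(2mλ/ℏ²)ψ(0).
With ψ ∝ e^{−κ|x|} this yields −2κ = −2mλ/ℏ², so κ = mλ/ℏ² = 6.919.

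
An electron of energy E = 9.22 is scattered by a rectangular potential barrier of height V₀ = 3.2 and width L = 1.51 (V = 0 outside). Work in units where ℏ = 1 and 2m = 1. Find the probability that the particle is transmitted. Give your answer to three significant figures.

T = 0.987

E > V₀: inside the barrier k₂ = √(2m(E − V₀))/ℏ = 2.454, k₂L = 3.705.
Matching at both interfaces gives T⁻¹ = 1 + V₀² sin²(k₂L) / [4E(E − V₀)] = 1.013, hence T = 0.987.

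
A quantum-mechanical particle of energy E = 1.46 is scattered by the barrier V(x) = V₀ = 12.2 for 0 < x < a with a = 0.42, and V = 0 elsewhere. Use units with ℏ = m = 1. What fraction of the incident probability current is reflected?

E < V₀: inside the barrier ψ ∝ e^{±κx} with κ = √(2m(V₀ − E))/ℏ = 4.635.
κa = 1.947, sinh(κa) = 3.431.
Matching ψ, ψ′ at both faces gives T = [1 + V₀² sinh²(κa) / (4E(V₀ − E))]⁻¹ = 1/28.93 = 0.0346.
R = 1 − T = 0.965.

R = 0.965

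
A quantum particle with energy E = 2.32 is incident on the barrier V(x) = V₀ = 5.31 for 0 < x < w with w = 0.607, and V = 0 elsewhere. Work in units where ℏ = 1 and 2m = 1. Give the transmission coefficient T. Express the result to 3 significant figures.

T = 0.385

Since E < V₀ the interior solution is evanescent with decay constant κ = √(2m(V₀ − E))/ℏ = 1.729.
κw = 1.050, sinh(κw) = 1.253.
The exact tunnelling result is T⁻¹ = 1 + V₀² sinh²(κw) / [4E(V₀ − E)] = 2.596, so T = 0.385.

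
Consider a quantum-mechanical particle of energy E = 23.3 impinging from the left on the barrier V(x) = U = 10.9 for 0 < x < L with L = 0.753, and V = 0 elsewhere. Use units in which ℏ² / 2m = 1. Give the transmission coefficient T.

E > U: inside the barrier k₂ = √(2m(E − U))/ℏ = 3.521, k₂L = 2.652.
T = [1 + U² sin²(k₂L) / (4E(E − U))]⁻¹ = 1/1.023 = 0.978.

T = 0.978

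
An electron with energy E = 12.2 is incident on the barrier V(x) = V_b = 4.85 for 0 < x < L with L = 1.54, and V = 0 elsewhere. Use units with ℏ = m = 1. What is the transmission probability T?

E > V_b: inside the barrier k₂ = √(2m(E − V_b))/ℏ = 3.834, k₂L = 5.904.
Matching at both interfaces gives T⁻¹ = 1 + V_b² sin²(k₂L) / [4E(E − V_b)] = 1.009, hence T = 0.991.

T = 0.991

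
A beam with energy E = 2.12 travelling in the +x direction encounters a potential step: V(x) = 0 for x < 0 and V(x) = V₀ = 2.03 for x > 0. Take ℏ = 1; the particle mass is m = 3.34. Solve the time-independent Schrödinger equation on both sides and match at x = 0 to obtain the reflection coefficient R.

On each side the TISE gives plane waves with k = √(2m(E − V))/ℏ: k₁ = √(2·3.34·2.12) = 3.763, k₂ = √(2·3.34·0.09) = 0.7754.
Continuity of ψ and ψ′ at the step yields the reflection amplitude r = (k₁ − k₂)/(k₁ + k₂) = 0.6583; thus R = |r|² = 0.4334, T = 0.5666.

R = 0.433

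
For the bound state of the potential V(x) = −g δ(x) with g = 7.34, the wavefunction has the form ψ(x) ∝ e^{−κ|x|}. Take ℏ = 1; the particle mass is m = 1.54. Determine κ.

κ = 11.3

Integrating the TISE across x = 0 gives the cusp condition ψ'(0⁺) − ψ'(0⁻) = −(2mg/ℏ²)ψ(0).
With ψ ∝ e^{−κ|x|} this yields −2κ = −2mg/ℏ², so κ = mg/ℏ² = 11.30.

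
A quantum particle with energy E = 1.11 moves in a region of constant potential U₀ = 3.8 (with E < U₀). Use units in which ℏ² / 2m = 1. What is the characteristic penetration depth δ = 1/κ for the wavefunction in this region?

Since E < U₀ the TISE in this region is ψ'' = κ²ψ with κ = √(2m(U₀ − E))/ℏ.
κ = √(2 × 0.5 × 2.69) = 1.640. The penetration depth is δ = 1/κ = 0.610.

δ = 0.610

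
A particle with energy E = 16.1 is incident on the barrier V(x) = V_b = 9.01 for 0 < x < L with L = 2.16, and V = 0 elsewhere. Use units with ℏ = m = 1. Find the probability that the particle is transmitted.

E > V_b: inside the barrier k₂ = √(2m(E − V_b))/ℏ = 3.766, k₂L = 8.134.
T = [1 + V_b² sin²(k₂L) / (4E(E − V_b))]⁻¹ = 1/1.164 = 0.859.

T = 0.859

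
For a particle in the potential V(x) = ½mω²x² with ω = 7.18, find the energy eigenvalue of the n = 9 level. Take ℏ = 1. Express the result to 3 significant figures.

E = 68.2

Using E_n = (n + ½)ℏω: E_9 = 9.5 × 7.18 = 68.21.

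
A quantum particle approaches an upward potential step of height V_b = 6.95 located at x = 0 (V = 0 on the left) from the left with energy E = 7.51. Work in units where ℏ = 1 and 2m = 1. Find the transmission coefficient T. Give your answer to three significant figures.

On each side the TISE gives plane waves with k = √(2m(E − V))/ℏ: k₁ = √(2·½·7.51) = 2.740, k₂ = √(2·½·0.56) = 0.7483.
Continuity of ψ and ψ′ at the step yields the reflection amplitude r = (k₁ − k₂)/(k₁ + k₂) = 0.5710; thus R = |r|² = 0.3260, T = 0.6740.

T = 0.674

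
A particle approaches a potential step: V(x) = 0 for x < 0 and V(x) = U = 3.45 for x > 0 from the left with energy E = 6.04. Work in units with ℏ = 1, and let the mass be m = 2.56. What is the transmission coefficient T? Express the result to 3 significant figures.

T = 0.956

On each side the TISE gives plane waves with k = √(2m(E − V))/ℏ: k₁ = √(2·2.56·6.04) = 5.561, k₂ = √(2·2.56·2.59) = 3.642.
Matching ψ and ψ′ at x = 0 gives r = (k₁ − k₂)/(k₁ + k₂), so R = r² = 0.04351 and T = 1 − R = 0.9565.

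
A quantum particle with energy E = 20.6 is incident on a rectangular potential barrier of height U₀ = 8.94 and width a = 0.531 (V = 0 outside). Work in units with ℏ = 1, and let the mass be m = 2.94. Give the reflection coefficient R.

Above the barrier the interior wavenumber is k₂ = √(2m(E − U₀))/ℏ = 8.280, giving phase k₂a = 4.397.
T = [1 + U₀² sin²(k₂a) / (4E(E − U₀))]⁻¹ = 1/1.075 = 0.930.
R = 1 − T = 0.0699.

R = 0.0699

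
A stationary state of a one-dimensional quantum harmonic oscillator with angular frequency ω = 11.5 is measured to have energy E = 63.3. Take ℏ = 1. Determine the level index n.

n = 5

E_n = ℏω(n + ½) ⇒ n = E/(ℏω) − ½ = 63.3/11.5 − 0.5 = 5.004 → n = 5.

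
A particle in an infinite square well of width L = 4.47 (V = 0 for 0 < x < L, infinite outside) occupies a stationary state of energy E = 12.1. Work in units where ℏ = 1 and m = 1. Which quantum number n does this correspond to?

n = 7

For an infinite well E_n = n²π²ℏ²/(2mL²), so n = (L/πℏ)√(2mE).
n = (4.47/π) × √(2 × 1 × 12.1) = 6.999 → n = 7.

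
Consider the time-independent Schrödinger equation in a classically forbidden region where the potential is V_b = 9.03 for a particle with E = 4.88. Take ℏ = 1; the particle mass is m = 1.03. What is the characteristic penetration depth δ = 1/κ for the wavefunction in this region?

Since E < V_b the TISE in this region is ψ'' = κ²ψ with κ = √(2m(V_b − E))/ℏ.
κ = √(2 × 1.03 × 4.15) = 2.924. The penetration depth is δ = 1/κ = 0.342.

δ = 0.342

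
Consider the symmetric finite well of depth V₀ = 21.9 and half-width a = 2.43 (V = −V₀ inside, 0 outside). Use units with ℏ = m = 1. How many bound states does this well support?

Define the well-strength parameter z₀ = (a/ℏ)√(2mV₀) = 2.43 × √(2·1·21.9) = 16.08.
A new bound state (alternating even/odd) appears each time z₀ passes a multiple of π/2, so N = ⌊2z₀/π⌋ + 1 = ⌊10.24⌋ + 1 = 11.

N = 11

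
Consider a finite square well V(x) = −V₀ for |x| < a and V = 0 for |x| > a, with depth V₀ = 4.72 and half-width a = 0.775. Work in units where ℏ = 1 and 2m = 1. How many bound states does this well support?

N = 2

Define the well-strength parameter z₀ = (a/ℏ)√(2mV₀) = 0.775 × √(2·0.5·4.72) = 1.684.
The even/odd transcendental equations gain one root per π/2 in z₀, giving N = 1 + ⌊2z₀/π⌋ = 1 + ⌊1.072⌋ = 2.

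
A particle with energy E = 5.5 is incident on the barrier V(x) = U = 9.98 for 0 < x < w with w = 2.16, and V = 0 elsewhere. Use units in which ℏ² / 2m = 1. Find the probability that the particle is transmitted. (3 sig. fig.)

T = 0.000423

E < U: inside the barrier ψ ∝ e^{±κx} with κ = √(2m(U − E))/ℏ = 2.117.
κw = 4.572, sinh(κw) = 48.36.
Matching ψ, ψ′ at both faces gives T = [1 + U² sinh²(κw) / (4E(U − E))]⁻¹ = 1/2364 = 0.000423.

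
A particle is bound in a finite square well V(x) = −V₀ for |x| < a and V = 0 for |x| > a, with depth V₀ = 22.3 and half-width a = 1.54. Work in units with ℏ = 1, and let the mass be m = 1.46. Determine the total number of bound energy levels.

N = 8

Define the well-strength parameter z₀ = (a/ℏ)√(2mV₀) = 1.54 × √(2·1.46·22.3) = 12.43.
A new bound state (alternating even/odd) appears each time z₀ passes a multiple of π/2, so N = ⌊2z₀/π⌋ + 1 = ⌊7.911⌋ + 1 = 8.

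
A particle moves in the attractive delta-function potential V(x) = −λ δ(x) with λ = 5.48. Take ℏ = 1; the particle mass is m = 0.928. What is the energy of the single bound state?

E = -13.9

For x ≠ 0 the bound state is ψ ∝ e^{−κ|x|}; integrating the TISE across the delta gives the cusp condition 2κ = 2mλ/ℏ², so κ = 5.085.
Then E = −ℏ²κ²/(2m) = −mλ²/(2ℏ²) = -13.93.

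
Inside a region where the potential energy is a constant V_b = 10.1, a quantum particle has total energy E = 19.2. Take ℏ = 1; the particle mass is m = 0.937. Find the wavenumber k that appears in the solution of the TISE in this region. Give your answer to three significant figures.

With E > V_b the solution is oscillatory, ψ ∝ e^{±ikx} with k = √(2m(E − V_b))/ℏ.
k = √(2 × 0.937 × 9.1) = 4.130.

k = 4.13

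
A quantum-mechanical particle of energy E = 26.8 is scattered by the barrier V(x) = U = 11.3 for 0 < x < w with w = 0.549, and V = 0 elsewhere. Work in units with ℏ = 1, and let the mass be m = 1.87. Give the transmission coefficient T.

Above the barrier the interior wavenumber is k₂ = √(2m(E − U))/ℏ = 7.614, giving phase k₂w = 4.180.
Matching at both interfaces gives T⁻¹ = 1 + U² sin²(k₂w) / [4E(E − U)] = 1.057, hence T = 0.946.

T = 0.946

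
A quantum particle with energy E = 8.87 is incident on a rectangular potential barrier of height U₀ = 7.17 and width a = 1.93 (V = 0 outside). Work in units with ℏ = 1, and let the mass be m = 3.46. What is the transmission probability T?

Above the barrier the interior wavenumber is k₂ = √(2m(E − U₀))/ℏ = 3.430, giving phase k₂a = 6.620.
Matching at both interfaces gives T⁻¹ = 1 + U₀² sin²(k₂a) / [4E(E − U₀)] = 1.093, hence T = 0.915.

T = 0.915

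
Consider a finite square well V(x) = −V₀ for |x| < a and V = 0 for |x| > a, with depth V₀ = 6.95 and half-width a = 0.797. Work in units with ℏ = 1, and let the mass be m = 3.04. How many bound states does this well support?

N = 4

The dimensionless depth is z₀ = a√(2mV₀)/ℏ = 0.797 × √(42.26) = 5.181.
A new bound state (alternating even/odd) appears each time z₀ passes a multiple of π/2, so N = ⌊2z₀/π⌋ + 1 = ⌊3.298⌋ + 1 = 4.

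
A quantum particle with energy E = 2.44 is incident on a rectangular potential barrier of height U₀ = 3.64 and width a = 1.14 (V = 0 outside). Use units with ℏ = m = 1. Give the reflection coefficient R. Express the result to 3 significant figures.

R = 0.901

E < U₀: inside the barrier ψ ∝ e^{±κx} with κ = √(2m(U₀ − E))/ℏ = 1.549.
κa = 1.766, sinh(κa) = 2.838.
The exact tunnelling result is T⁻¹ = 1 + U₀² sinh²(κa) / [4E(U₀ − E)] = 10.11, so T = 0.0989.
R = 1 − T = 0.901.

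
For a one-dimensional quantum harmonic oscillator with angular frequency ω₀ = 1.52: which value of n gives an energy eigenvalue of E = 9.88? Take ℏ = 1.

E_n = ℏω₀(n + ½) ⇒ n = E/(ℏω₀) − ½ = 9.88/1.52 − 0.5 = 6.000 → n = 6.

n = 6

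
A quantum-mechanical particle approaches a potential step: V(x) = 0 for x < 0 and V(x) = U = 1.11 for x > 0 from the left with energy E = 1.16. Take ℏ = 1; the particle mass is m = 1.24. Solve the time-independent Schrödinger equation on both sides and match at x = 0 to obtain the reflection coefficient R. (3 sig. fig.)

R = 0.431

On each side the TISE gives plane waves with k = √(2m(E − V))/ℏ: k₁ = √(2·1.24·1.16) = 1.696, k₂ = √(2·1.24·0.05) = 0.3521.
Continuity of ψ and ψ′ at the step yields the reflection amplitude r = (k₁ − k₂)/(k₁ + k₂) = 0.6562; thus R = |r|² = 0.4305, T = 0.5695.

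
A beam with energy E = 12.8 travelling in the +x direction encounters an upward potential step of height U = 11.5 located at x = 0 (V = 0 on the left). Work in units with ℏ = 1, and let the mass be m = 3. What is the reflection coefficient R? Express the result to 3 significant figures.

On each side the TISE gives plane waves with k = √(2m(E − V))/ℏ: k₁ = √(2·3·12.8) = 8.764, k₂ = √(2·3·1.3) = 2.793.
Matching ψ and ψ′ at x = 0 gives r = (k₁ − k₂)/(k₁ + k₂), so R = r² = 0.2669 and T = 1 − R = 0.7331.

R = 0.267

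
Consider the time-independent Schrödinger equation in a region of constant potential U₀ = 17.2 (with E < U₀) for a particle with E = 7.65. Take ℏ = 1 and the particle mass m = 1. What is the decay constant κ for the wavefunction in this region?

κ = 4.37

Since E < U₀ the TISE in this region is ψ'' = κ²ψ with κ = √(2m(U₀ − E))/ℏ.
κ = √(2 × 1 × 9.55) = 4.370.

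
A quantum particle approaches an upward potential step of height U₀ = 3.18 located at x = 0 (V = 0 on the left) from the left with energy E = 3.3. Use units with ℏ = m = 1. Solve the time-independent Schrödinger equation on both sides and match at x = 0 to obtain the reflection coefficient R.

R = 0.462

On each side the TISE gives plane waves with k = √(2m(E − V))/ℏ: k₁ = √(2·1·3.3) = 2.569, k₂ = √(2·1·0.12) = 0.4899.
Matching ψ and ψ′ at x = 0 gives r = (k₁ − k₂)/(k₁ + k₂), so R = r² = 0.4620 and T = 1 − R = 0.5380.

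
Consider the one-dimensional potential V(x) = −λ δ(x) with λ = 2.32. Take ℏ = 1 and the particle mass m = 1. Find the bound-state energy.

E = -2.69

For x ≠ 0 the bound state is ψ ∝ e^{−κ|x|}; integrating the TISE across the delta gives the cusp condition 2κ = 2mλ/ℏ², so κ = 2.320.
Then E = −ℏ²κ²/(2m) = −mλ²/(2ℏ²) = -2.691.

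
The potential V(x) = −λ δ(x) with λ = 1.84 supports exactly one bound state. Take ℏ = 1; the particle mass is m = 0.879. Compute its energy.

E = -1.49

For x ≠ 0 the bound state is ψ ∝ e^{−κ|x|}; integrating the TISE across the delta gives the cusp condition 2κ = 2mλ/ℏ², so κ = 1.617.
Then E = −ℏ²κ²/(2m) = −mλ²/(2ℏ²) = -1.488.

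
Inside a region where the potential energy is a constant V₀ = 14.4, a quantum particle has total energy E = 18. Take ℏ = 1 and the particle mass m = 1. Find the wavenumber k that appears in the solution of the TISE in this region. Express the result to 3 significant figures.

With E > V₀ the solution is oscillatory, ψ ∝ e^{±ikx} with k = √(2m(E − V₀))/ℏ.
k = √(2 × 1 × 3.6) = 2.683.

k = 2.68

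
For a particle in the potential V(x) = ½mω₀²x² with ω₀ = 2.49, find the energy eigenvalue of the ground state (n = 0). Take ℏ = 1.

Using E_n = (n + ½)ℏω₀: E_0 = 0.5 × 2.49 = 1.245.

E = 1.25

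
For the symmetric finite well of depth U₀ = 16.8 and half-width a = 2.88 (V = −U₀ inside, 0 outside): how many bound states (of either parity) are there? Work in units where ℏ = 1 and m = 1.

N = 11

Define the well-strength parameter z₀ = (a/ℏ)√(2mU₀) = 2.88 × √(2·1·16.8) = 16.69.
A new bound state (alternating even/odd) appears each time z₀ passes a multiple of π/2, so N = ⌊2z₀/π⌋ + 1 = ⌊10.63⌋ + 1 = 11.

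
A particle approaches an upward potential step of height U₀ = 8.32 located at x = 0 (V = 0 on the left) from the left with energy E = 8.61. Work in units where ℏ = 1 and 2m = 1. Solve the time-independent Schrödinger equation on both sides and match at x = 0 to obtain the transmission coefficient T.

The wavenumbers are k₁ = √(2mE)/ℏ = 2.934 on the left and k₂ = √(2m(E − U₀))/ℏ = 0.5385 on the right.
Matching ψ and ψ′ at x = 0 gives r = (k₁ − k₂)/(k₁ + k₂), so R = r² = 0.4759 and T = 1 − R = 0.5241.

T = 0.524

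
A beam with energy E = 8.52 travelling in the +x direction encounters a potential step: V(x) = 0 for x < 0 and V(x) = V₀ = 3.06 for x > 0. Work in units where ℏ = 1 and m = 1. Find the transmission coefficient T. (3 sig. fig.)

T = 0.988

The wavenumbers are k₁ = √(2mE)/ℏ = 4.128 on the left and k₂ = √(2m(E − V₀))/ℏ = 3.305 on the right.
Continuity of ψ and ψ′ at the step yields the reflection amplitude r = (k₁ − k₂)/(k₁ + k₂) = 0.1108; thus R = |r|² = 0.01227, T = 0.9877.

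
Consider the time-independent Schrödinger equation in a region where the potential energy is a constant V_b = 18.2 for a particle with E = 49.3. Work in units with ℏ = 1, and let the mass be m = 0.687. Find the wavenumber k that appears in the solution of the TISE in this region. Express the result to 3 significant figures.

k = 6.54

With E > V_b the solution is oscillatory, ψ ∝ e^{±ikx} with k = √(2m(E − V_b))/ℏ.
k = √(2 × 0.687 × 31.1) = 6.537.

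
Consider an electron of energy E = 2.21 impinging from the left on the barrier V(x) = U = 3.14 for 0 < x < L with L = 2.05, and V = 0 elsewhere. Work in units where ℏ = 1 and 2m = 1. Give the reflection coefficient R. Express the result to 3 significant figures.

R = 0.938

Since E < U the interior solution is evanescent with decay constant κ = √(2m(U − E))/ℏ = 0.9644.
κL = 1.977, sinh(κL) = 3.541.
Matching ψ, ψ′ at both faces gives T = [1 + U² sinh²(κL) / (4E(U − E))]⁻¹ = 1/16.04 = 0.0624.
R = 1 − T = 0.938.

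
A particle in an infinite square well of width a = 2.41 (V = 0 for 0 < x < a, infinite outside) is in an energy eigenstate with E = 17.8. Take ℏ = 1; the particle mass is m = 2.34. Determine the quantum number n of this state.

n = 7

From E_n = n²π²ℏ²/(2ma²) invert to n = √(2ma²E)/(πℏ).
n = (2.41/π) × √(2 × 2.34 × 17.8) = 7.002 → n = 7.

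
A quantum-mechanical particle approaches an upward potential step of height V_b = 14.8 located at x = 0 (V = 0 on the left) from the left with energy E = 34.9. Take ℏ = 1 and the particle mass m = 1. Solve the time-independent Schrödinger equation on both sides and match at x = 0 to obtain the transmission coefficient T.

T = 0.981

The wavenumbers are k₁ = √(2mE)/ℏ = 8.355 on the left and k₂ = √(2m(E − V_b))/ℏ = 6.340 on the right.
Matching ψ and ψ′ at x = 0 gives r = (k₁ − k₂)/(k₁ + k₂), so R = r² = 0.01879 and T = 1 − R = 0.9812.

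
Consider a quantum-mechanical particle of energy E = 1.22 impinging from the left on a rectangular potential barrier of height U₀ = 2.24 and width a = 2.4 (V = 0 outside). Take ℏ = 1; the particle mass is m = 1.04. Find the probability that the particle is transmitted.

E < U₀: inside the barrier ψ ∝ e^{±κx} with κ = √(2m(U₀ − E))/ℏ = 1.457.
κa = 3.496, sinh(κa) = 16.47.
The exact tunnelling result is T⁻¹ = 1 + U₀² sinh²(κa) / [4E(U₀ − E)] = 274.5, so T = 0.00364.

T = 0.00364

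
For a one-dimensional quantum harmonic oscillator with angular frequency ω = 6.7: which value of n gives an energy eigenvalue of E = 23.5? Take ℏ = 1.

Invert E_n = (n + ½)ℏω: n = E/ℏω − ½ = 3.007, so n = 3.

n = 3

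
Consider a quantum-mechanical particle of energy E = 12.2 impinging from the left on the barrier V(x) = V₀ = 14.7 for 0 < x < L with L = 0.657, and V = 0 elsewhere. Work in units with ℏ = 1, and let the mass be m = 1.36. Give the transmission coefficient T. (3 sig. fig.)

T = 0.0727

E < V₀: inside the barrier ψ ∝ e^{±κx} with κ = √(2m(V₀ − E))/ℏ = 2.608.
κL = 1.713, sinh(κL) = 2.683.
Matching ψ, ψ′ at both faces gives T = [1 + V₀² sinh²(κL) / (4E(V₀ − E))]⁻¹ = 1/13.75 = 0.0727.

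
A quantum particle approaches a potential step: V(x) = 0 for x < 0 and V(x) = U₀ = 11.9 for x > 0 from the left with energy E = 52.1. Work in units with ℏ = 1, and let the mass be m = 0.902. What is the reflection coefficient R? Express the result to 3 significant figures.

On each side the TISE gives plane waves with k = √(2m(E − V))/ℏ: k₁ = √(2·0.902·52.1) = 9.695, k₂ = √(2·0.902·40.2) = 8.516.
Continuity of ψ and ψ′ at the step yields the reflection amplitude r = (k₁ − k₂)/(k₁ + k₂) = 0.06473; thus R = |r|² = 0.004190, T = 0.9958.

R = 0.00419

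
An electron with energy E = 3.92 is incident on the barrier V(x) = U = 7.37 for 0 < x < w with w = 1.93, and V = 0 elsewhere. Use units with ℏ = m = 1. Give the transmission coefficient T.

E < U: inside the barrier ψ ∝ e^{±κx} with κ = √(2m(U − E))/ℏ = 2.627.
κw = 5.070, sinh(κw) = 79.56.
Matching ψ, ψ′ at both faces gives T = [1 + U² sinh²(κw) / (4E(U − E))]⁻¹ = 1/6357 = 0.000157.

T = 0.000157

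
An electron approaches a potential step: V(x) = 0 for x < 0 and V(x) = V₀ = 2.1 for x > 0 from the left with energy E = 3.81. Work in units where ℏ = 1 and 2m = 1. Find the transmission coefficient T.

On each side the TISE gives plane waves with k = √(2m(E − V))/ℏ: k₁ = √(2·½·3.81) = 1.952, k₂ = √(2·½·1.71) = 1.308.
Continuity of ψ and ψ′ at the step yields the reflection amplitude r = (k₁ − k₂)/(k₁ + k₂) = 0.1976; thus R = |r|² = 0.03906, T = 0.9609.

T = 0.961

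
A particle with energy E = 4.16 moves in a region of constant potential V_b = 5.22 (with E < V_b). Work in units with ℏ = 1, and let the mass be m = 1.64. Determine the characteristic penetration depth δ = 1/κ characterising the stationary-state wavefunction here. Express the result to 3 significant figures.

Since E < V_b the TISE in this region is ψ'' = κ²ψ with κ = √(2m(V_b − E))/ℏ.
κ = √(2 × 1.64 × 1.06) = 1.865. The penetration depth is δ = 1/κ = 0.536.

δ = 0.536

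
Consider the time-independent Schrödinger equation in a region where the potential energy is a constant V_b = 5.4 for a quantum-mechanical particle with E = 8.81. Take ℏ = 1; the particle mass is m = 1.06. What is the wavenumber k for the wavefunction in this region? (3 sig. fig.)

With E > V_b the solution is oscillatory, ψ ∝ e^{±ikx} with k = √(2m(E − V_b))/ℏ.
k = √(2 × 1.06 × 3.41) = 2.689.

k = 2.69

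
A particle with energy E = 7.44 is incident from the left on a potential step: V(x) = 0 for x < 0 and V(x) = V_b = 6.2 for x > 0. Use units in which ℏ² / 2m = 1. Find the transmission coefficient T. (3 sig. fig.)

The wavenumbers are k₁ = √(2mE)/ℏ = 2.728 on the left and k₂ = √(2m(E − V_b))/ℏ = 1.114 on the right.
Continuity of ψ and ψ′ at the step yields the reflection amplitude r = (k₁ − k₂)/(k₁ + k₂) = 0.4202; thus R = |r|² = 0.1766, T = 0.8234.

T = 0.823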